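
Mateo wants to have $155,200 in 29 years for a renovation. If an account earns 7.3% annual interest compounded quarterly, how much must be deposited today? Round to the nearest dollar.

Periodic rate = 7.3%/4 = 0.01825; 116 periods.
P = 155,200/(1 + 0.01825)^116 ≈ 155,200/8.14915495506 ≈ 19,044.9195.

$19,045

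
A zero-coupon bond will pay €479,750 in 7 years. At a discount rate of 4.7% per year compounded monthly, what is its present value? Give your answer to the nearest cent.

Periodic rate = 4.7%/12 = 0.00391667; 84 periods.
P = 479,750/(1 + 0.047/12)^84 ≈ 479,750/1.38868517987 ≈ 345,470.6704.

€345,470.67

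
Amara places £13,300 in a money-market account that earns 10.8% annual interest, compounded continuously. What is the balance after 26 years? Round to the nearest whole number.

A = P·e^(rt) = 13,300·e^(0.108·26) = 13,300·e^2.808.
e^2.808 ≈ 16.5767315801, so A ≈ 220,470.5300.

£220,471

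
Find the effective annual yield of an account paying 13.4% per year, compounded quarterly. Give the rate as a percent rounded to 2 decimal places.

EAR = (1 + 13.4%/4)^4 − 1 = (1 + 0.0335)^4 − 1.
(1 + 0.0335)^4 ≈ 1.140885, so EAR ≈ 14.08851%.

14.09%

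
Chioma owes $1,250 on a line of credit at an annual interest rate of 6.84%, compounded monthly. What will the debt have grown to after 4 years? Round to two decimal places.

Growth factor = (1 + 0.0057)^48 ≈ 1.313667955.
A ≈ 1,250 × 1.313667955 ≈ 1,642.0849.

$1,642.08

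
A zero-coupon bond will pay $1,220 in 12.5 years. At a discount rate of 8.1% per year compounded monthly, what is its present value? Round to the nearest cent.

$444.75

Growth factor = (1 + 0.00675)^150 ≈ 2.743125908.
P = 1,220/2.743125908 ≈ 444.7481.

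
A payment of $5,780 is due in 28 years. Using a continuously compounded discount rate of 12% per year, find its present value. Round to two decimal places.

$200.77

P = A·e^(−rt) = 5,780·e^(−3.36).
e^(−3.36) ≈ 0.03473525894, so P ≈ 200.7698.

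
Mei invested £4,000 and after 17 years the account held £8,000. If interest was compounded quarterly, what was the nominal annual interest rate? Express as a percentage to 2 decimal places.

(1 + r/4)^68 = 8,000/4,000 = 2.
1 + r/4 = 2^(1/68) ≈ 1.010245, so r/4 ≈ 0.0102455.
r ≈ 4·0.0102455 = 4.09819%.

4.10%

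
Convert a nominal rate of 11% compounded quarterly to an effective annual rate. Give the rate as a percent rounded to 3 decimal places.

One year is 4 periods at 0.0275 each: (1 + 0.0275)^4 ≈ 1.114621.
EAR = 1.114621 − 1 ≈ 11.46213%.

11.462%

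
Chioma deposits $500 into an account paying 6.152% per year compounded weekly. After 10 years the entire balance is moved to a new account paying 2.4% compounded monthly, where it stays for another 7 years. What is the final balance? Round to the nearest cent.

After 10 years at 6.152%: 500 × 1.849353969 ≈ 924.6770.
Then 7 years at 2.4%: 924.6770 × 1.182738159 ≈ 1,093.6508.

$1,093.65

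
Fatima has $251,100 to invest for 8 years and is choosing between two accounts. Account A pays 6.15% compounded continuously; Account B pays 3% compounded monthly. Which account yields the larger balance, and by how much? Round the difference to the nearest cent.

Account A, by $91,580.10

A: e^(0.0615·8) = e^0.492 ≈ 1.63558411921, so 251,100 × 1.63558411921 ≈ 410,695.1723.
B: (1 + 0.0025)^96 ≈ 1.27086846702, so 251,100 × 1.27086846702 ≈ 319,115.0721.
Difference ≈ 91,580.1003 in favor of A.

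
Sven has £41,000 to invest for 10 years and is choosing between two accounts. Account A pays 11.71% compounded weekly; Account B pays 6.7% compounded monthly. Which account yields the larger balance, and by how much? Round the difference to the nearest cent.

Account A growth factor: (1 + 0.1171/52)^520 ≈ 3.22097295916; balance ≈ 132,059.8913.
Account B growth factor: (1 + 0.067/12)^120 ≈ 1.9505990225; balance ≈ 79,974.5599.
Account A is larger by 52,085.3314.

Account A, by £52,085.33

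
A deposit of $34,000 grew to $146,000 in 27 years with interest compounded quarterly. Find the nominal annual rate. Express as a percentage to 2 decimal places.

(1 + r/4)^108 = 146,000/34,000 = 4.29412.
1 + r/4 = 4.29412^(1/108) ≈ 1.013584, so r/4 ≈ 0.0135845.
r ≈ 4·0.0135845 = 5.43378%.

5.43%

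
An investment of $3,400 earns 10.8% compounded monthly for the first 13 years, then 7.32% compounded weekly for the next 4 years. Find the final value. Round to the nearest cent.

$18,432.02

Phase 1: 3,400·(1 + 0.009)^156 ≈ 13,756.2750.
Phase 2: 13,756.2750·(1 + 0.0732/52)^208 ≈ 18,432.0167.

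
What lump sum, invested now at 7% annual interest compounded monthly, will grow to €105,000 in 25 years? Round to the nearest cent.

Periodic rate = 7%/12 = 0.00583333; 300 periods.
P = 105,000/(1 + 0.07/12)^300 ≈ 105,000/5.7254182093 ≈ 18,339.2717.

€18,339.27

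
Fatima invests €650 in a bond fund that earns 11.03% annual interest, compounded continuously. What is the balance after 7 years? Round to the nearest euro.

€1,407

A = P·e^(rt) = 650·e^(0.1103·7) = 650·e^0.7721.
e^0.7721 ≈ 2.164306529, so A ≈ 1,406.7992.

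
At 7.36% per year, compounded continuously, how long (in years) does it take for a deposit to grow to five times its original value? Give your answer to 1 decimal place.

e^(0.0736t) = 5, so 0.0736t = ln 5 ≈ 1.6094.
t ≈ 1.6094/0.0736 ≈ 21.8674.

21.9 years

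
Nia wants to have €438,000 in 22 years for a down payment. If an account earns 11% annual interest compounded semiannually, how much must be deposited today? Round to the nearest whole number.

€41,530

Periodic rate = 11%/2 = 0.055; 44 periods.
P = 438,000/(1 + 0.055)^44 ≈ 438,000/10.5464967676 ≈ 41,530.3783.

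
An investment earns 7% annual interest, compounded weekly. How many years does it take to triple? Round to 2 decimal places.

(1 + 0.00134615)^(52t) = 3.
52t = ln 3 / ln(1 + 0.00134615) ≈ 1.0986/0.00134525 ≈ 816.6612.
t ≈ 15.7050.

15.71 years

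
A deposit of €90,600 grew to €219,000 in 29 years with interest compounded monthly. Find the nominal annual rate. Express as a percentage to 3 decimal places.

3.047%

The 348-period growth factor is 219,000/90,600 = 2.41722.
r/12 = 2.41722^(1/348) − 1 ≈ 0.00253948, so r ≈ 12·0.00253948 = 3.04737%.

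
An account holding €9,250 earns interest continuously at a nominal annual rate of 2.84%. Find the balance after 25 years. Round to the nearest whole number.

€18,814

A = P·e^(rt) = 9,250·e^(0.0284·25) = 9,250·e^0.71.
e^0.71 ≈ 2.0339912586, so A ≈ 18,814.4191.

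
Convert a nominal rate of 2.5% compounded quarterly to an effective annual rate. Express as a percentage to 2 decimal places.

EAR = (1 + 2.5%/4)^4 − 1 = (1 + 0.00625)^4 − 1.
(1 + 0.00625)^4 ≈ 1.025235, so EAR ≈ 2.52354%.

2.52%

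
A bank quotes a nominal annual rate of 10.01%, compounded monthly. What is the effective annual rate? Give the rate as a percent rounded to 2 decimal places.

One year is 12 periods at 0.00834167 each: (1 + 0.00834167)^12 ≈ 1.104823.
EAR = 1.104823 − 1 ≈ 10.48226%.

10.48%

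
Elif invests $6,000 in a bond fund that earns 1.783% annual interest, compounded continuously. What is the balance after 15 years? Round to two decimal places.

$7,839.77

A = P·e^(rt) = 6,000·e^(0.01783·15) = 6,000·e^0.26745.
e^0.26745 ≈ 1.306628297, so A ≈ 7,839.7698.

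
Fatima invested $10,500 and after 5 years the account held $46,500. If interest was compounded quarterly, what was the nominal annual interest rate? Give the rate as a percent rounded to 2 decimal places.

The 20-period growth factor is 46,500/10,500 = 4.42857.
r/4 = 4.42857^(1/20) − 1 ≈ 0.0772418, so r ≈ 4·0.0772418 = 30.89671%.

30.90%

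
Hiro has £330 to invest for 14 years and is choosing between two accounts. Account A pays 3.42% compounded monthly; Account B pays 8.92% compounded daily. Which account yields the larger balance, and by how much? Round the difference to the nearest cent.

Account B, by £617.95

Account A growth factor: (1 + 0.00285)^168 ≈ 1.61303743; balance ≈ 532.3024.
Account B growth factor: (1 + 0.0892/365)^5110 ≈ 3.485625222; balance ≈ 1,150.2563.
Account B is larger by 617.9540.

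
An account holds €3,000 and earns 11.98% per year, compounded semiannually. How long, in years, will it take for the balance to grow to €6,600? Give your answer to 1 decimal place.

We need (1 + 0.0599)^(2t) = 2.2, so 2t = ln 2.2 / ln 1.0599 ≈ 13.5533.
t ≈ 13.5533/2 = 6.7767 years.

6.8 years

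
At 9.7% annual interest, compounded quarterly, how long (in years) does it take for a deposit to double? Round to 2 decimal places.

7.23 years

(1 + 0.02425)^(4t) = 2.
4t = ln 2 / ln(1 + 0.02425) ≈ 0.69315/0.0239606 ≈ 28.9286.
t ≈ 7.2321.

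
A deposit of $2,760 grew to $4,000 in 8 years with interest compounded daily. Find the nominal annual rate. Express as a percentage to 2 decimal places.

(1 + r/365)^2920 = 4,000/2,760 = 1.44928.
1 + r/365 = 1.44928^(1/2920) ≈ 1.000127, so r/365 ≈ 0.000127085.
r ≈ 365·0.000127085 = 4.63859%.

4.64%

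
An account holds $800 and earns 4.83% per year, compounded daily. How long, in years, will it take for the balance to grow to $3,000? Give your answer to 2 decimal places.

We need (1 + 0.000132329)^(365t) = 3.75, so 365t = ln 3.75 / ln 1.000132 ≈ 9989.0849.
t ≈ 9989.0849/365 = 27.3674 years.

27.37 years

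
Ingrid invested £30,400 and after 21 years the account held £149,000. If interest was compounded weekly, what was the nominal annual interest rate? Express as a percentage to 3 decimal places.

(1 + r/52)^1092 = 149,000/30,400 = 4.90132.
1 + r/52 = 4.90132^(1/1092) ≈ 1.001457, so r/52 ≈ 0.00145665.
r ≈ 52·0.00145665 = 7.57458%.

7.575%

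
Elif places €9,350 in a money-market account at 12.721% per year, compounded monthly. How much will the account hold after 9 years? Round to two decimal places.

€29,202.10

Growth factor = (1 + 0.12721/12)^108 ≈ 3.1232188558.
A ≈ 9,350 × 3.1232188558 ≈ 29,202.0963.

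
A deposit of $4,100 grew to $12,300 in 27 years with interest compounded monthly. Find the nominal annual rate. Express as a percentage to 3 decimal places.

4.076%

(1 + r/12)^324 = 12,300/4,100 = 3.
1 + r/12 = 3^(1/324) ≈ 1.003397, so r/12 ≈ 0.00339653.
r ≈ 12·0.00339653 = 4.07584%.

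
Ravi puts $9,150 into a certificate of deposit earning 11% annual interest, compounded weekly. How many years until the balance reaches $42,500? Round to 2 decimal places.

(1 + 0.00211538)^(52t) = 42,500/9,150 = 4.6448.
52t·ln(1 + 0.00211538) = ln(4.6448); 52t = 1.5358/0.00211315 ≈ 726.7586.
t ≈ 13.9761 years.

13.98 years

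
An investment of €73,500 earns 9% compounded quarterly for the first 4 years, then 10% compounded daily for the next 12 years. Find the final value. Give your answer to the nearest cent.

€348,323.20

After 4 years at 9%: 73,500 × 1.42762145745 ≈ 104,930.1771.
Then 12 years at 10%: 104,930.1771 × 3.31957129459 ≈ 348,323.2039.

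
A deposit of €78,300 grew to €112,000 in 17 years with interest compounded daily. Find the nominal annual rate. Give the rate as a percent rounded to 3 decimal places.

2.106%

(1 + r/365)^6205 = 112,000/78,300 = 1.4304.
1 + r/365 = 1.4304^(1/6205) ≈ 1.000058, so r/365 ≈ 0.0000576892.
r ≈ 365·0.0000576892 = 2.10566%.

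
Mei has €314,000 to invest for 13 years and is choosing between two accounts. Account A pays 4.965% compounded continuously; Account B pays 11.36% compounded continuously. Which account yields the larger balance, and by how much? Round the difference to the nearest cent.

A: e^(0.04965·13) = e^0.64545 ≈ 1.90684491645, so 314,000 × 1.90684491645 ≈ 598,749.3038.
B: e^(0.1136·13) = e^1.4768 ≈ 4.37891072265, so 314,000 × 4.37891072265 ≈ 1,374,977.9669.
Difference ≈ 776,228.6631 in favor of B.

Account B, by €776,228.66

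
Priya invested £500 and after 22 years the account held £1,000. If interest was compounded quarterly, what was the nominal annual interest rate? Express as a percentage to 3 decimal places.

The 88-period growth factor is 1,000/500 = 2.
r/4 = 2^(1/88) − 1 ≈ 0.00790778, so r ≈ 4·0.00790778 = 3.16311%.

3.163%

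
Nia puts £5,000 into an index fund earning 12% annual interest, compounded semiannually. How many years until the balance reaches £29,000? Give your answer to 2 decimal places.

15.08 years

(1 + 0.06)^(2t) = 29,000/5,000 = 5.8.
2t·ln(1 + 0.06) = ln(5.8); 2t = 1.7579/0.0582689 ≈ 30.1680.
t ≈ 15.0840 years.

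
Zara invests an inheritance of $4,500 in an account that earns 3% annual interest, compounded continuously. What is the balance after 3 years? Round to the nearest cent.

$4,923.78

A = P·e^(rt) = 4,500·e^(0.03·3) = 4,500·e^0.09.
e^0.09 ≈ 1.094174284, so A ≈ 4,923.7843.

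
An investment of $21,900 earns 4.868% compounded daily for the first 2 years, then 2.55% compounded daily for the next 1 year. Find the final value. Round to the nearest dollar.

After 2 years at 4.868%: 21,900 × 1.1022499591 ≈ 24,139.2741.
Then 1 years at 2.55%: 24,139.2741 × 1.0258269926 ≈ 24,762.7190.

$24,763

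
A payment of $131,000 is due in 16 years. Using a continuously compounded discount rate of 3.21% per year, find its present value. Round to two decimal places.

$78,382.24

P = A·e^(−rt) = 131,000·e^(−0.5136).
e^(−0.5136) ≈ 0.598337681275, so P ≈ 78,382.2362.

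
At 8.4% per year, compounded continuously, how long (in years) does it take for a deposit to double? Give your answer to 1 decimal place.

8.3 years

e^(0.084t) = 2, so 0.084t = ln 2 ≈ 0.69315.
t ≈ 0.69315/0.084 ≈ 8.2518.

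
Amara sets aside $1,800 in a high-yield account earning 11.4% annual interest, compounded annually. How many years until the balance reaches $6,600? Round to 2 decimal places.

12.04 years

(1 + 0.114)^t = 6,600/1,800 = 3.6667.
t·ln(1 + 0.114) = ln(3.6667); t = 1.2993/0.107957 ≈ 12.0352.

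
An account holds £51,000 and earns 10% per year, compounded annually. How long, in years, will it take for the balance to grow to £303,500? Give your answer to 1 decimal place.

(1 + 0.1)^t = 303,500/51,000 = 5.951.
t·ln(1 + 0.1) = ln(5.951); t = 1.7836/0.0953102 ≈ 18.7132.

18.7 years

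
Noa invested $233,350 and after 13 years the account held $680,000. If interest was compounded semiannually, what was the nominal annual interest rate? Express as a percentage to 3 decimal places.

8.399%

(1 + r/2)^26 = 680,000/233,350 = 2.91408.
1 + r/2 = 2.91408^(1/26) ≈ 1.041995, so r/2 ≈ 0.0419945.
r ≈ 2·0.0419945 = 8.39890%.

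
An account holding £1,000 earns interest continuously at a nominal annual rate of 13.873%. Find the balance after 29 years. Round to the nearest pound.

£55,878

A = P·e^(rt) = 1,000·e^(0.13873·29) = 1,000·e^4.02317.
e^4.02317 ≈ 55.877958496, so A ≈ 55,877.9585.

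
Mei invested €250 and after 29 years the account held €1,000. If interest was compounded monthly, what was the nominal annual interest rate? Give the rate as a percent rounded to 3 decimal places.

The 348-period growth factor is 1,000/250 = 4.
r/12 = 4^(1/348) − 1 ≈ 0.00399155, so r ≈ 12·0.00399155 = 4.78986%.

4.790%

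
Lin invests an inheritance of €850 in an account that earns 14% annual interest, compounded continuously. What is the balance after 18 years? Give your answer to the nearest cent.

€10,564.31

A = P·e^(rt) = 850·e^(0.14·18) = 850·e^2.52.
e^2.52 ≈ 12.428596664, so A ≈ 10,564.3072.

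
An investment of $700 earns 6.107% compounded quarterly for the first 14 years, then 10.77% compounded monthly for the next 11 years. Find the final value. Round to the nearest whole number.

After 14 years at 6.107%: 700 × 2.336184343 ≈ 1,635.3290.
Then 11 years at 10.77%: 1,635.3290 × 3.252471782 ≈ 5,318.8616.

$5,319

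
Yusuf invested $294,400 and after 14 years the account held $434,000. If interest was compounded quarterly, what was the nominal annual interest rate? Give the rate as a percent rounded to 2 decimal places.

2.78%

The 56-period growth factor is 434,000/294,400 = 1.47418.
r/4 = 1.47418^(1/56) − 1 ≈ 0.00695452, so r ≈ 4·0.00695452 = 2.78181%.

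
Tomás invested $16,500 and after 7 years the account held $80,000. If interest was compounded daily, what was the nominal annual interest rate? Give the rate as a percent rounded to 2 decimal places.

(1 + r/365)^2555 = 80,000/16,500 = 4.84848.
1 + r/365 = 4.84848^(1/2555) ≈ 1.000618, so r/365 ≈ 0.000618064.
r ≈ 365·0.000618064 = 22.55934%.

22.56%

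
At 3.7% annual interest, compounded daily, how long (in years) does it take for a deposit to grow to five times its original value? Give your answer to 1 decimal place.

43.5 years

(1 + 0.00010137)^(365t) = 5.
365t = ln 5 / ln(1 + 0.00010137) ≈ 1.6094/0.000101365 ≈ 15877.6922.
t ≈ 43.5005.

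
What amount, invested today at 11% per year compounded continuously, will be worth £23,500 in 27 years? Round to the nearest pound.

£1,206

P = A·e^(−rt) = 23,500·e^(−2.97).
e^(−2.97) ≈ 0.051303310332, so P ≈ 1,205.6278.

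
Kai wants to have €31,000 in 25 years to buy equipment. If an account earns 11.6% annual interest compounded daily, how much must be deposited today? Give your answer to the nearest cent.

€1,706.51

Growth factor = (1 + 0.116/365)^9125 ≈ 18.165774028.
P = 31,000/18.165774028 ≈ 1,706.5059.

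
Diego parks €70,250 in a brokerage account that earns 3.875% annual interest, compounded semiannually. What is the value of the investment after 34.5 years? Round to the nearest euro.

€264,053

Periodic rate = 3.875%/2 = 0.019375; periods = 2·34.5 = 69.
A = 70,250·(1 + 0.019375)^69 ≈ 70,250·3.75875923829 ≈ 264,052.8365.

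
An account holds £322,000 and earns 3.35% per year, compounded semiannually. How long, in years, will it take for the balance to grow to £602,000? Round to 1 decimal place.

18.8 years

We need (1 + 0.01675)^(2t) = 1.8696, so 2t = ln 1.8696 / ln 1.01675 ≈ 37.6676.
t ≈ 37.6676/2 = 18.8338 years.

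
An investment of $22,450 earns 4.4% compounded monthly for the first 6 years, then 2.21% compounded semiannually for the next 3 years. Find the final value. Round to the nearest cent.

$31,210.17

After 6 years at 4.4%: 22,450 × 1.3014996543 ≈ 29,218.6672.
Then 3 years at 2.21%: 29,218.6672 × 1.0681587468 ≈ 31,210.1750.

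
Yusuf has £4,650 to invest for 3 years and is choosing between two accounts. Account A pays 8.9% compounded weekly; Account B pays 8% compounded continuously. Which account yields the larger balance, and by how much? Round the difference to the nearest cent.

Account A, by £160.39

A: (1 + 0.089/52)^156 ≈ 1.305742403, so 4,650 × 1.305742403 ≈ 6,071.7022.
B: e^(0.08·3) = e^0.24 ≈ 1.27124915, so 4,650 × 1.27124915 ≈ 5,911.3085.
Difference ≈ 160.3936 in favor of A.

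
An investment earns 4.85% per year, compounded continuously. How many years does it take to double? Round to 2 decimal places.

e^(0.0485t) = 2, so 0.0485t = ln 2 ≈ 0.69315.
t ≈ 0.69315/0.0485 ≈ 14.2917.

14.29 years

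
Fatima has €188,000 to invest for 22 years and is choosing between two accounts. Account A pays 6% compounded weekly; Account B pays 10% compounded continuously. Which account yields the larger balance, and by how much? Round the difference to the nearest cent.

Account A growth factor: (1 + 0.06/52)^1144 ≈ 3.74057389244; balance ≈ 703,227.8918.
Account B growth factor: e^(0.1·22) = e^2.2 ≈ 9.025013499434; balance ≈ 1,696,702.5379.
Account B is larger by 993,474.6461.

Account B, by €993,474.65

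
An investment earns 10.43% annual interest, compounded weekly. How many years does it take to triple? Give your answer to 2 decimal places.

(1 + 0.00200577)^(52t) = 3.
52t = ln 3 / ln(1 + 0.00200577) ≈ 1.0986/0.00200376 ≈ 548.2753.
t ≈ 10.5438.

10.54 years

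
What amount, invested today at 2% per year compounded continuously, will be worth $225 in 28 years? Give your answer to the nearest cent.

$128.52

P = A·e^(−rt) = 225·e^(−0.56).
e^(−0.56) ≈ 0.571209064, so P ≈ 128.5220.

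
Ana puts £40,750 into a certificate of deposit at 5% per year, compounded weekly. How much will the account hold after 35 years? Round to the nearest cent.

Growth factor = (1 + 0.05/52)^1820 ≈ 5.7497661981.
A ≈ 40,750 × 5.7497661981 ≈ 234,302.9726.

£234,302.97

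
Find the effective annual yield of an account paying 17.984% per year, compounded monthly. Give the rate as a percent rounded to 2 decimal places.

19.54%

EAR = (1 + 17.984%/12)^12 − 1 = (1 + 0.0149867)^12 − 1.
(1 + 0.0149867)^12 ≈ 1.19543, so EAR ≈ 19.54297%.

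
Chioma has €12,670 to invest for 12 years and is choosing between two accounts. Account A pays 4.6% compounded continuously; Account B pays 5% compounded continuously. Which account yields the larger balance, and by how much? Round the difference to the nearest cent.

Account B, by €1,081.96

A: e^(0.046·12) = e^0.552 ≈ 1.7367229927, so 12,670 × 1.7367229927 ≈ 22,004.2803.
B: e^(0.05·12) = e^0.6 ≈ 1.8221188004, so 12,670 × 1.8221188004 ≈ 23,086.2452.
Difference ≈ 1,081.9649 in favor of B.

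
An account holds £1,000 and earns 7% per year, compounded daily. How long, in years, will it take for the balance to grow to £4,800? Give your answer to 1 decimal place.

22.4 years

(1 + 0.000191781)^(365t) = 4,800/1,000 = 4.8.
365t·ln(1 + 0.000191781) = ln(4.8); 365t = 1.5686/0.000191762 ≈ 8179.9959.
t ≈ 22.4109 years.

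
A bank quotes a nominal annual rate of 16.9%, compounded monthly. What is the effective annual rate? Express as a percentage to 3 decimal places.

One year is 12 periods at 0.0140833 each: (1 + 0.0140833)^12 ≈ 1.182725.
EAR = 1.182725 − 1 ≈ 18.27249%.

18.272%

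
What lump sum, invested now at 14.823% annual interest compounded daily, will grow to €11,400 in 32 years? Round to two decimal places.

Periodic rate = 14.823%/365 = 0.00040611; 11680 periods.
P = 11,400/(1 + 0.14823/365)^11680 ≈ 11,400/114.70884079 ≈ 99.3821.

€99.38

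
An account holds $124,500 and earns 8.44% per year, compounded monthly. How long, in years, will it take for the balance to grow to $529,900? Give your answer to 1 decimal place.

We need (1 + 0.00703333)^(12t) = 4.2562, so 12t = ln 4.2562 / ln 1.007033 ≈ 206.6545.
t ≈ 206.6545/12 = 17.2212 years.

17.2 years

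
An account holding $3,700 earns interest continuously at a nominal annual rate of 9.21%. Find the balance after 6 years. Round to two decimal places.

A = P·e^(rt) = 3,700·e^(0.0921·6) = 3,700·e^0.5526.
e^0.5526 ≈ 1.737765339, so A ≈ 6,429.7318.

$6,429.73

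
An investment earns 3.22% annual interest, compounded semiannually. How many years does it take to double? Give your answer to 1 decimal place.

(1 + 0.0161)^(2t) = 2.
2t = ln 2 / ln(1 + 0.0161) ≈ 0.69315/0.0159718 ≈ 43.3983.
t ≈ 21.6991.

21.7 years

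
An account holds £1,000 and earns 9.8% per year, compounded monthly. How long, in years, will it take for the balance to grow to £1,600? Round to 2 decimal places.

We need (1 + 0.00816667)^(12t) = 1.6, so 12t = ln 1.6 / ln 1.008167 ≈ 57.7861.
t ≈ 57.7861/12 = 4.8155 years.

4.82 years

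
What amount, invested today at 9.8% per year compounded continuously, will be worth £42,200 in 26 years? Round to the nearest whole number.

P = A·e^(−rt) = 42,200·e^(−2.548).
e^(−2.548) ≈ 0.078237985601, so P ≈ 3,301.6430.

£3,302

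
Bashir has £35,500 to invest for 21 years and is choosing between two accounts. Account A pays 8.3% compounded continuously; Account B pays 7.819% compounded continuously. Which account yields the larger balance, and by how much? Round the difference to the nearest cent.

Account A, by £19,490.30

A: e^(0.083·21) = e^1.743 ≈ 5.71446111664, so 35,500 × 5.71446111664 ≈ 202,863.3696.
B: e^(0.07819·21) = e^1.64199 ≈ 5.16543851383, so 35,500 × 5.16543851383 ≈ 183,373.0672.
Difference ≈ 19,490.3024 in favor of A.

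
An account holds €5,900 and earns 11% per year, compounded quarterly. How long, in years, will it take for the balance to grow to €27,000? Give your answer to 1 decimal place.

(1 + 0.0275)^(4t) = 27,000/5,900 = 4.5763.
4t·ln(1 + 0.0275) = ln(4.5763); 4t = 1.5209/0.0271287 ≈ 56.0619.
t ≈ 14.0155 years.

14.0 years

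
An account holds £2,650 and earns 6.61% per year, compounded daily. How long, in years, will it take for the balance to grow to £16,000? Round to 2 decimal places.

27.20 years

(1 + 0.000181096)^(365t) = 16,000/2,650 = 6.0377.
365t·ln(1 + 0.000181096) = ln(6.0377); 365t = 1.798/0.000181079 ≈ 9929.5013.
t ≈ 27.2041 years.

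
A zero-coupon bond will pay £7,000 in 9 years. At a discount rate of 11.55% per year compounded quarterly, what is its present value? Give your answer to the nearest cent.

£2,512.14

Growth factor = (1 + 0.028875)^36 ≈ 2.786468444.
P = 7,000/2.786468444 ≈ 2,512.1404.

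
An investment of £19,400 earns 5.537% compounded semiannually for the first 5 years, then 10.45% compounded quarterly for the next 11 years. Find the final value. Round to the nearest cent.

After 5 years at 5.537%: 19,400 × 1.3140145571 ≈ 25,491.8824.
Then 11 years at 10.45%: 25,491.8824 × 3.1103683329 ≈ 79,289.1438.

£79,289.14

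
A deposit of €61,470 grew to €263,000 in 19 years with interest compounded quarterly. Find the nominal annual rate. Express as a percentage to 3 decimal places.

7.724%

(1 + r/4)^76 = 263,000/61,470 = 4.27851.
1 + r/4 = 4.27851^(1/76) ≈ 1.01931, so r/4 ≈ 0.0193105.
r ≈ 4·0.0193105 = 7.72418%.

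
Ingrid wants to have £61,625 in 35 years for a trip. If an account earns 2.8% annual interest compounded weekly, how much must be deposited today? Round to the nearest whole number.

£23,135

Growth factor = (1 + 0.028/52)^1820 ≈ 2.6637535803.
P = 61,625/2.6637535803 ≈ 23,134.6475.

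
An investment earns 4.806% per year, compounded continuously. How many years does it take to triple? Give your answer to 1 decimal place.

e^(0.04806t) = 3, so 0.04806t = ln 3 ≈ 1.0986.
t ≈ 1.0986/0.04806 ≈ 22.8592.

22.9 years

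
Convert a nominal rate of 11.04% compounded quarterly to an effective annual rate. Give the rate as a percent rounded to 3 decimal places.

11.506%

One year is 4 periods at 0.0276 each: (1 + 0.0276)^4 ≈ 1.115055.
EAR = 1.115055 − 1 ≈ 11.50552%.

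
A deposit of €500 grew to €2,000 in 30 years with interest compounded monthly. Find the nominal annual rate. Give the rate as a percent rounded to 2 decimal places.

(1 + r/12)^360 = 2,000/500 = 4.
1 + r/12 = 4^(1/360) ≈ 1.003858, so r/12 ≈ 0.00385824.
r ≈ 12·0.00385824 = 4.62989%.

4.63%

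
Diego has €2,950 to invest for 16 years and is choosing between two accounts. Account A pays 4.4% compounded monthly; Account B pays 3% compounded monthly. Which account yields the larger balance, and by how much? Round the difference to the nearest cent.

Account A, by €1,192.14

A: (1 + 0.044/12)^192 ≈ 2.019222386, so 2,950 × 2.019222386 ≈ 5,956.7060.
B: (1 + 0.0025)^192 ≈ 1.61510666, so 2,950 × 1.61510666 ≈ 4,764.5646.
Difference ≈ 1,192.1414 in favor of A.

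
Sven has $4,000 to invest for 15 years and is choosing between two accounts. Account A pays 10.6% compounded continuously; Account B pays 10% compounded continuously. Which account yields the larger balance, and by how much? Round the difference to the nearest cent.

Account A, by $1,688.24

Account A growth factor: e^(0.106·15) = e^1.59 ≈ 4.9037489283; balance ≈ 19,614.9957.
Account B growth factor: e^(0.1·15) = e^1.5 ≈ 4.4816890703; balance ≈ 17,926.7563.
Account A is larger by 1,688.2394.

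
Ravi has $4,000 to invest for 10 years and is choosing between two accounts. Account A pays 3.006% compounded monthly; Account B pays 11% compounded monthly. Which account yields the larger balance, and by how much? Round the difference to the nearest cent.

Account B, by $6,555.95

A: (1 + 0.002505)^120 ≈ 1.35016138, so 4,000 × 1.35016138 ≈ 5,400.6455.
B: (1 + 0.11/12)^120 ≈ 2.989149603, so 4,000 × 2.989149603 ≈ 11,956.5984.
Difference ≈ 6,555.9529 in favor of B.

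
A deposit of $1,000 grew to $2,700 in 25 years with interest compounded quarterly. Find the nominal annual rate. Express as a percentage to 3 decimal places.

3.993%

The 100-period growth factor is 2,700/1,000 = 2.7.
r/4 = 2.7^(1/100) − 1 ≈ 0.00998201, so r ≈ 4·0.00998201 = 3.99280%.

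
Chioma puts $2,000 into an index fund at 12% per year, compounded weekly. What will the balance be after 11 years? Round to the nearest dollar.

$7,475

Growth factor = (1 + 0.12/52)^572 ≈ 3.737732941.
A ≈ 2,000 × 3.737732941 ≈ 7,475.4659.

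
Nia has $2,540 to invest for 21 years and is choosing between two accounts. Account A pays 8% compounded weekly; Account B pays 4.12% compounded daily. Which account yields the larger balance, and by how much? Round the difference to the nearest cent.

A: (1 + 0.08/52)^1092 ≈ 5.3586335947, so 2,540 × 5.3586335947 ≈ 13,610.9293.
B: (1 + 0.0412/365)^7665 ≈ 2.37536515, so 2,540 × 2.37536515 ≈ 6,033.4275.
Difference ≈ 7,577.5018 in favor of A.

Account A, by $7,577.50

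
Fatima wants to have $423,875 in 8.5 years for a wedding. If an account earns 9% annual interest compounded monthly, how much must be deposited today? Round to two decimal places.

Growth factor = (1 + 0.0075)^102 ≈ 2.1428688461.
P = 423,875/2.1428688461 ≈ 197,807.2530.

$197,807.25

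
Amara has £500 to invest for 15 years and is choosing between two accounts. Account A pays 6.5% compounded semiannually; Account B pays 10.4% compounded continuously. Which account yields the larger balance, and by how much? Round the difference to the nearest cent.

A: (1 + 0.0325)^30 ≈ 2.610368439, so 500 × 2.610368439 ≈ 1,305.1842.
B: e^(0.104·15) = e^1.56 ≈ 4.758821245, so 500 × 4.758821245 ≈ 2,379.4106.
Difference ≈ 1,074.2264 in favor of B.

Account B, by £1,074.23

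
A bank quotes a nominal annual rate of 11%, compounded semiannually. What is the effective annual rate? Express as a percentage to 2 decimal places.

One year is 2 periods at 0.055 each: (1 + 0.055)^2 ≈ 1.113025.
EAR = 1.113025 − 1 ≈ 11.30250%.

11.30%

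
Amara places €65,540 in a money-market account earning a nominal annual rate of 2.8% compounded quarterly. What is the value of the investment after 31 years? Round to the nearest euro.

Growth factor = (1 + 0.007)^124 ≈ 2.37494933189.
A ≈ 65,540 × 2.37494933189 ≈ 155,654.1792.

€155,654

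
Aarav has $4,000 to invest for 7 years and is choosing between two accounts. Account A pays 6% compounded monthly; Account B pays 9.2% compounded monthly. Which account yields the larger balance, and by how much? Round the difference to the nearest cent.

A: (1 + 0.005)^84 ≈ 1.520369636, so 4,000 × 1.520369636 ≈ 6,081.4785.
B: (1 + 0.092/12)^84 ≈ 1.899411077, so 4,000 × 1.899411077 ≈ 7,597.6443.
Difference ≈ 1,516.1658 in favor of B.

Account B, by $1,516.17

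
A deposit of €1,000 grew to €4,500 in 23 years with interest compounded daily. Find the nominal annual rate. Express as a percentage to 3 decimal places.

6.540%

(1 + r/365)^8395 = 4,500/1,000 = 4.5.
1 + r/365 = 4.5^(1/8395) ≈ 1.000179, so r/365 ≈ 0.00017918.
r ≈ 365·0.00017918 = 6.54005%.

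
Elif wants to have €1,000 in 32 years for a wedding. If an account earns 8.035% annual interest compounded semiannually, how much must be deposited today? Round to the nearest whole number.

Growth factor = (1 + 0.040175)^64 ≈ 12.4397124.
P = 1,000/12.4397124 ≈ 80.3877.

€80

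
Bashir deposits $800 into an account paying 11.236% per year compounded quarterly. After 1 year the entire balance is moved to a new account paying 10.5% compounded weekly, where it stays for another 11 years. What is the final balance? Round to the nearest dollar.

After 1 years at 11.236%: 800 × 1.117183569 ≈ 893.7469.
Then 11 years at 10.5%: 893.7469 × 3.170329297 ≈ 2,833.4718.

$2,833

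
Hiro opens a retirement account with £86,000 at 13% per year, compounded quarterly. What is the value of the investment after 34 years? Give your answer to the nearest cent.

£6,661,110.77

Periodic rate = 13%/4 = 0.0325; periods = 4·34 = 136.
A = 86,000·(1 + 0.0325)^136 ≈ 86,000·77.4547764231 ≈ 6,661,110.7724.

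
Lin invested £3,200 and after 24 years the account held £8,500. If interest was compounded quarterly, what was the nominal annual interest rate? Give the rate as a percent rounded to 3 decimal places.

The 96-period growth factor is 8,500/3,200 = 2.65625.
r/4 = 2.65625^(1/96) − 1 ≈ 0.0102282, so r ≈ 4·0.0102282 = 4.09126%.

4.091%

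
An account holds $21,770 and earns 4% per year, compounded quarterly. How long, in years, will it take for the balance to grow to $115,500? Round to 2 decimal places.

We need (1 + 0.01)^(4t) = 5.3055, so 4t = ln 5.3055 / ln 1.01 ≈ 167.7068.
t ≈ 167.7068/4 = 41.9267 years.

41.93 years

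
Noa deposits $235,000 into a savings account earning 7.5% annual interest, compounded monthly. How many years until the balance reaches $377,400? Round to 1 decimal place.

(1 + 0.00625)^(12t) = 377,400/235,000 = 1.606.
12t·ln(1 + 0.00625) = ln(1.606); 12t = 0.47372/0.00623055 ≈ 76.0318.
t ≈ 6.3360 years.

6.3 years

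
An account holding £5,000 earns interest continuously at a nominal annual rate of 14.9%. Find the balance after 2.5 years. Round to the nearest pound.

A = P·e^(rt) = 5,000·e^(0.149·2.5) = 5,000·e^0.3725.
e^0.3725 ≈ 1.451358479, so A ≈ 7,256.7924.

£7,257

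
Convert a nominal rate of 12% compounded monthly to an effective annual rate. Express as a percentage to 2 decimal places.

EAR = (1 + 12%/12)^12 − 1 = (1 + 0.01)^12 − 1.
(1 + 0.01)^12 ≈ 1.126825, so EAR ≈ 12.68250%.

12.68%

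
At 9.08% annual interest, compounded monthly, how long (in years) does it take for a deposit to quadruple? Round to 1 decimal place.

(1 + 0.00756667)^(12t) = 4.
12t = ln 4 / ln(1 + 0.00756667) ≈ 1.3863/0.00753818 ≈ 183.9030.
t ≈ 15.3252.

15.3 years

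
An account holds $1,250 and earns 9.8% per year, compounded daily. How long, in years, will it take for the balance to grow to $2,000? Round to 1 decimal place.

(1 + 0.000268493)^(365t) = 2,000/1,250 = 1.6.
365t·ln(1 + 0.000268493) = ln(1.6); 365t = 0.47/0.000268457 ≈ 1750.7587.
t ≈ 4.7966 years.

4.8 years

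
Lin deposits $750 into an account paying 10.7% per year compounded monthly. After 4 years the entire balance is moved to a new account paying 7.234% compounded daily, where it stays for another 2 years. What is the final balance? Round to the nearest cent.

After 4 years at 10.7%: 750 × 1.531278643 ≈ 1,148.4590.
Then 2 years at 7.234%: 1,148.4590 × 1.15565313 ≈ 1,327.2202.

$1,327.22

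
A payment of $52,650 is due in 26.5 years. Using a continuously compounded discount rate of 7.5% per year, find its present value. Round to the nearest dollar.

P = A·e^(−rt) = 52,650·e^(−1.9875).
e^(−1.9875) ≈ 0.13703759154, so P ≈ 7,215.0292.

$7,215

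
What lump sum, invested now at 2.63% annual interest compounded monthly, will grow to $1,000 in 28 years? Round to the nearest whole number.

$479

Growth factor = (1 + 0.0263/12)^336 ≈ 2.08672157.
P = 1,000/2.08672157 ≈ 479.2206.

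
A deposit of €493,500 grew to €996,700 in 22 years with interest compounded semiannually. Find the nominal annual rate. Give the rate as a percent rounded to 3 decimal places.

3.221%

The 44-period growth factor is 996,700/493,500 = 2.01966.
r/2 = 2.01966^(1/44) − 1 ≈ 0.0161039, so r ≈ 2·0.0161039 = 3.22078%.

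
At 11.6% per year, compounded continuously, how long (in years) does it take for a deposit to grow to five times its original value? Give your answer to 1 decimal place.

13.9 years

e^(0.116t) = 5, so 0.116t = ln 5 ≈ 1.6094.
t ≈ 1.6094/0.116 ≈ 13.8745.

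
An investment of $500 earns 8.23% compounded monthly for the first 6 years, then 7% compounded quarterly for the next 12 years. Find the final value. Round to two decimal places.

$1,880.81

After 6 years at 8.23%: 500 × 1.635771208 ≈ 817.8856.
Then 12 years at 7%: 817.8856 × 2.299598724 ≈ 1,880.8087.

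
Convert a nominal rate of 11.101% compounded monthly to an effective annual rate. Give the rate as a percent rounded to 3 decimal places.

One year is 12 periods at 0.00925083 each: (1 + 0.00925083)^12 ≈ 1.116836.
EAR = 1.116836 − 1 ≈ 11.68360%.

11.684%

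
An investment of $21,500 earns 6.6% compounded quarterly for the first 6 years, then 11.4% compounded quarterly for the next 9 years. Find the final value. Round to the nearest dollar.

After 6 years at 6.6%: 21,500 × 1.4810754778 ≈ 31,843.1228.
Then 9 years at 11.4%: 31,843.1228 × 2.7501390774 ≈ 87,573.0163.

$87,573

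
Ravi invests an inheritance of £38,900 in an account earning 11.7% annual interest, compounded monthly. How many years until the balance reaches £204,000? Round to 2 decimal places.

We need (1 + 0.00975)^(12t) = 5.2442, so 12t = ln 5.2442 / ln 1.00975 ≈ 170.7888.
t ≈ 170.7888/12 = 14.2324 years.

14.23 years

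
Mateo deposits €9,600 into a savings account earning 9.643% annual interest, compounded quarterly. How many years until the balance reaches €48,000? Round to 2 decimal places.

We need (1 + 0.0241075)^(4t) = 5, so 4t = ln 5 / ln 1.024107 ≈ 67.5624.
t ≈ 67.5624/4 = 16.8906 years.

16.89 years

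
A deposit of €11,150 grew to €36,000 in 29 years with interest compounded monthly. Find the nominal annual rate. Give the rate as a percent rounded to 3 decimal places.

4.048%

The 348-period growth factor is 36,000/11,150 = 3.2287.
r/12 = 3.2287^(1/348) − 1 ≈ 0.00337372, so r ≈ 12·0.00337372 = 4.04847%.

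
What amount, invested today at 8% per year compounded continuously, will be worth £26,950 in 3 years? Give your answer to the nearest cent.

P = A·e^(−rt) = 26,950·e^(−0.24).
e^(−0.24) ≈ 0.78662786107, so P ≈ 21,199.6209.

£21,199.62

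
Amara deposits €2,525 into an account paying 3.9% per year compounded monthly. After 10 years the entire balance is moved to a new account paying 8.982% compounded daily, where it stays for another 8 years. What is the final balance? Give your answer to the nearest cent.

€7,645.22

Phase 1: 2,525·(1 + 0.00325)^120 ≈ 3,727.0189.
Phase 2: 3,727.0189·(1 + 0.08982/365)^2920 ≈ 7,645.2175.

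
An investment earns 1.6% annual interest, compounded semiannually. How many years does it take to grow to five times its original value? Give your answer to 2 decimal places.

(1 + 0.008)^(2t) = 5.
2t = ln 5 / ln(1 + 0.008) ≈ 1.6094/0.00796817 ≈ 201.9834.
t ≈ 100.9917.

100.99 years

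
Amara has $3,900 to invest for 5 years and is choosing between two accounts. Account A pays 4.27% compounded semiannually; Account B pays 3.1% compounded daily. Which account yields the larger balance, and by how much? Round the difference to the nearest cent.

Account A, by $263.54

Account A growth factor: (1 + 0.02135)^10 ≈ 1.2352246; balance ≈ 4,817.3759.
Account B growth factor: (1 + 0.031/365)^1825 ≈ 1.167650276; balance ≈ 4,553.8361.
Account A is larger by 263.5399.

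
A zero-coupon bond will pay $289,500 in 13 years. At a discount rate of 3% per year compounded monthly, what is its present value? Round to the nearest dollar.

Periodic rate = 3%/12 = 0.0025; 156 periods.
P = 289,500/(1 + 0.0025)^156 ≈ 289,500/1.47626213844 ≈ 196,103.3833.

$196,103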